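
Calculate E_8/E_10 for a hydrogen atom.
1.5625

Using E_n = -13.6057 Z² / n² eV with Z = 1:

E_8 = -13.6057 / 8² = -13.6057 / 64 = -0.2125890625 eV
E_10 = -13.6057 / 10² = -13.6057 / 100 = -0.1360570000 eV

The ratio is:
E_8/E_10 = (-0.2125890625) / (-0.1360570000)
E_8/E_10 = (-13.6057/64) / (-13.6057/100)
E_8/E_10 = 100/64
E_8/E_10 = 1.5625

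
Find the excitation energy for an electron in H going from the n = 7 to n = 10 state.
0.142 eV

The energy levels of a hydrogen-like atom are E_n = -13.6057 eV / n².

Energy at n = 7: E_7 = -13.6057 / 7² = -0.277667 eV
Energy at n = 10: E_10 = -13.6057 / 10² = -0.136057 eV

The excitation energy is the difference:
ΔE = E_10 - E_7
ΔE = -0.136057 - (-0.277667)
ΔE = 0.142 eV

Since this is positive, energy must be absorbed (photon absorption).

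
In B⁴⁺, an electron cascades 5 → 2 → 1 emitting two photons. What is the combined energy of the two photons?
326.536800 eV

The energy levels of B⁴⁺ are E_n = -13.6057 × 5² / n² eV.

First transition (5 → 2):
ΔE₁ = |E_2 - E_5|
ΔE₁ = |-85.035625000000 - (-13.605700000000)| = 71.429925000 eV

Second transition (2 → 1):
ΔE₂ = |E_1 - E_2|
ΔE₂ = |-340.142500000000 - (-85.035625000000)| = 255.106875000 eV

Total energy released:
E_total = ΔE₁ + ΔE₂ = 71.429925000 + 255.106875000 = 326.536800 eV

Note: This equals the direct transition 5 → 1: 326.536800 eV ✓
Energy is conserved regardless of the path taken.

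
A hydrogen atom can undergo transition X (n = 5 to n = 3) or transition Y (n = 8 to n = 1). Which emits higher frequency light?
8 → 1

Calculate the energy for each transition:

Transition 5 → 3:
ΔE₁ = |E_3 - E_5| = |-13.6057/3² - (-13.6057/5²)|
ΔE₁ = |-1.511744444 - (-0.544228000)| = 0.967516 eV

Transition 8 → 1:
ΔE₂ = |E_1 - E_8| = |-13.6057/1² - (-13.6057/8²)|
ΔE₂ = |-13.605700000 - (-0.212589063)| = 13.393111 eV

Since 13.393111 eV > 0.967516 eV, the transition 8 → 1 emits the more energetic photon.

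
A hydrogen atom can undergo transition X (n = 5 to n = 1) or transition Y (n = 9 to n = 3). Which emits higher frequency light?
5 → 1

Calculate the energy for each transition:

Transition 5 → 1:
ΔE₁ = |E_1 - E_5| = |-13.6057/1² - (-13.6057/5²)|
ΔE₁ = |-13.605700000 - (-0.544228000)| = 13.061472 eV

Transition 9 → 3:
ΔE₂ = |E_3 - E_9| = |-13.6057/3² - (-13.6057/9²)|
ΔE₂ = |-1.511744444 - (-0.167971605)| = 1.343773 eV

Since 13.061472 eV > 1.343773 eV, the transition 5 → 1 emits the more energetic photon.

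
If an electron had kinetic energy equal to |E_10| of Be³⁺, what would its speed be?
8.75e+05 m/s (or 0.2919% of c)

The binding energy at n = 10 for Be³⁺ is:
E_10 = -13.6057 × 4²/10² = -2.176912 eV
|E_10| = 2.176912 eV

Convert to Joules:
KE = 2.176912 eV × (1.602177 × 10⁻¹⁹ J/eV) = 3.4878e-19 J

Using KE = ½mv²:
v = √(2·KE/m_e)
v = √(2 × 3.4878e-19 J / 9.10938 × 10⁻³¹ kg)
v = 8.75e+05 m/s

This is approximately 0.2919% the speed of light.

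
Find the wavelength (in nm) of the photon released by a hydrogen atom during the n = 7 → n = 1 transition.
93.025 nm

First, find the transition energy using E_n = -13.6057 / n² eV:
E_7 = -13.6057 / 7² = -0.27767 eV
E_1 = -13.6057 / 1² = -13.60570 eV

Photon energy: |ΔE| = |E_1 - E_7| = 13.32803 eV

Convert to wavelength using E = hc/λ with hc = 1239.84 eV·nm:
λ = hc/E = 1239.84 eV·nm / 13.32803 eV
λ = 93.025 nm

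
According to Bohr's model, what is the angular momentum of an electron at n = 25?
2.63643e-33 J·s (or 25ℏ)

In the Bohr model, angular momentum is quantized:
L = nℏ

where ℏ = h/(2π) = 1.0545718e-34 J·s

For n = 25:
L = 25 × 1.0545718e-34 J·s
L = 2.63643e-33 J·s

This can also be written as L = 25ℏ.
The angular momentum is an integer multiple of the reduced Planck constant.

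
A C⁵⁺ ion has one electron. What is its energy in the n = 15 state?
-2.1769 eV

For hydrogen-like ions, the energy levels scale with Z²:
E_n = -13.6057 Z² / n² eV

For C⁵⁺ (Z = 6) at n = 15:
E_15 = -13.6057 × 6² / 15²
E_15 = -13.6057 × 36 / 225
E_15 = -489.8052 / 225
E_15 = -2.1769 eV

The energy is 36 times more negative than hydrogen at the same n due to the stronger nuclear charge.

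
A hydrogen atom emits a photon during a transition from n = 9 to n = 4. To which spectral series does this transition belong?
Brackett series

The spectral series in hydrogen are named based on the final (lower) energy level:
- Lyman series: n_final = 1 (ultraviolet)
- Balmer series: n_final = 2 (visible/near-UV)
- Paschen series: n_final = 3 (infrared)
- Brackett series: n_final = 4 (infrared)
- Pfund series: n_final = 5 (far infrared)

Since this transition ends at n = 4, it belongs to the Brackett series.

For reference, this 9 → 4 line has photon energy
ΔE = 13.6057 eV × (1/4² - 1/9²) = 0.68238465 eV,
corresponding to wavelength λ = hc/ΔE = 1239.84 eV·nm / 0.68238465 eV = 1816.92 nm in the infrared region.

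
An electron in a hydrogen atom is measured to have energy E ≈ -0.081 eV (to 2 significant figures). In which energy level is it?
n = 13

The exact energy levels follow E_n = -13.6057 eV / n².

The measured value (-0.081 eV) is reported to only 2 significant figures, so we must test candidate n values and see which one matches to that precision.

Candidate energies:
  n = 11:  E = -13.6057/11² = -0.112444 eV
  n = 12:  E = -13.6057/12² = -0.094484 eV
  n = 13:  E = -13.6057/13² = -0.080507 eV  ← matches
  n = 14:  E = -13.6057/14² = -0.069417 eV
  n = 15:  E = -13.6057/15² = -0.060470 eV

Checking against the measurement of -0.081 eV (2 sig figs), only n = 13 agrees:
E_13 = -0.080507 eV, which rounds to -0.081 eV ✓

Therefore n = 13.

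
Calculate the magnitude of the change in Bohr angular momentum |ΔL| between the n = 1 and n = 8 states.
7.38200e-34 J·s (or 7ℏ)

In the Bohr model, L_n = nℏ where ℏ = 1.0545718e-34 J·s.

L_8 = 8ℏ = 8.4365744e-34 J·s
L_1 = 1ℏ = 1.0545718e-34 J·s

ΔL = L_8 - L_1 = (8 - 1)ℏ = 7ℏ
ΔL = 7 × 1.0545718e-34 J·s = 7.38200e-34 J·s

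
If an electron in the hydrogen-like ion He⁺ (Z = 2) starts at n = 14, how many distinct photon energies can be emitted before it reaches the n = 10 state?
10

The electron can occupy levels n = 10, 11, ..., 14 during de-excitation — that is m = 14 - 10 + 1 = 5 distinct levels.

The number of distinct spectral lines equals the number of ways to choose 2 of these m levels (each pair gives one possible emission transition):

Number of lines = m(m-1)/2 = 5×4/2 = 10

These correspond to all possible transitions between the 5 levels:
14 → 13, 14 → 12, 14 → 11, 14 → 10, 13 → 12, 13 → 11, 13 → 10, 12 → 11...

Each transition produces a photon with a unique energy (and thus wavelength). This count does not depend on Z.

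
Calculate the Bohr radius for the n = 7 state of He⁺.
1.2965 nm (or 12.9649 Å)

The Bohr radius formula is:
r_n = n² a₀ / Z

where a₀ = 0.0529177 nm is the Bohr radius.

For He⁺ (Z = 2) at n = 7:
r_7 = 7² × 0.0529177 nm / 2
r_7 = 49 × 0.0529177 nm / 2
r_7 = 2.59297 nm / 2
r_7 = 1.2965 nm

The electron orbits at approximately 1.2965 nm from the nucleus.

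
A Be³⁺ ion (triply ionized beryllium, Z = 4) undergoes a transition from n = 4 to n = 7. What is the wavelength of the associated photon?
135.309065 nm

First, find the transition energy using E_n = -13.6057 Z² / n² eV:
E_4 = -13.6057 × 4² / 4² = -13.6057000000 eV
E_7 = -13.6057 × 4² / 7² = -4.4426775510 eV

Photon energy: |ΔE| = |E_7 - E_4| = 9.1630224490 eV

Convert to wavelength using E = hc/λ with hc = 1239.84 eV·nm:
λ = hc/E = 1239.84 eV·nm / 9.1630224490 eV
λ = 135.309065 nm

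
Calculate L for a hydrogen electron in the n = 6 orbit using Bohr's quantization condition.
6.32743e-34 J·s (or 6ℏ)

In the Bohr model, angular momentum is quantized:
L = nℏ

where ℏ = h/(2π) = 1.0545718e-34 J·s

For n = 6:
L = 6 × 1.0545718e-34 J·s
L = 6.32743e-34 J·s

This can also be written as L = 6ℏ.
The angular momentum is an integer multiple of the reduced Planck constant.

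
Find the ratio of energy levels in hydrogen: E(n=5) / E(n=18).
12.960

Using E_n = -13.6057 Z² / n² eV with Z = 1:

E_5 = -13.6057 / 5² = -13.6057 / 25 = -0.544228000 eV
E_18 = -13.6057 / 18² = -13.6057 / 324 = -0.041992901 eV

The ratio is:
E_5/E_18 = (-0.544228000) / (-0.041992901)
E_5/E_18 = (-13.6057/25) / (-13.6057/324)
E_5/E_18 = 324/25
E_5/E_18 = 12.960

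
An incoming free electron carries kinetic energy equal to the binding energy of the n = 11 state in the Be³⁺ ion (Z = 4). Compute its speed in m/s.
7.96e+05 m/s (or 0.265359% of c)

The binding energy at n = 11 for Be³⁺ is:
E_11 = -13.6057 × 4²/11² = -1.79910083 eV
|E_11| = 1.79910083 eV

Convert to Joules:
KE = 1.79910083 eV × (1.602177 × 10⁻¹⁹ J/eV) = 2.8825e-19 J

Using KE = ½mv²:
v = √(2·KE/m_e)
v = √(2 × 2.8825e-19 J / 9.10938 × 10⁻³¹ kg)
v = 7.96e+05 m/s

This is approximately 0.265359% the speed of light.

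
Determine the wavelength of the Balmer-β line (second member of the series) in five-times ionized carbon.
13.5002 nm

The lines of a series are numbered from the longest wavelength (smallest ΔE) outward; the second line is the transition from n = n_f + 2 to n_f.
The Balmer series has all transitions ending at n_f = 2.

For C⁵⁺ (Z = 6), the second line (β-line) is the jump from n = 4 to n = 2:
E_4 = -13.6057 × 6² / 4² = -30.612825 eV
E_2 = -13.6057 × 6² / 2² = -122.451300 eV
ΔE = E_4 - E_2 = 91.838475 eV

λ = hc/E = 1239.84 eV·nm / 91.838475 eV
λ = 13.5002 nm

This is the β-line of the Balmer series in C⁵⁺.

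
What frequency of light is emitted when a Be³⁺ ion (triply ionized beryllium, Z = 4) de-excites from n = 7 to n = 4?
2.22e+15 Hz

First, find the transition energy:
E_7 = -13.6057 × 4² / 7² = -4.44267755 eV
E_4 = -13.6057 × 4² / 4² = -13.60570000 eV
|ΔE| = |E_4 - E_7| = 9.16302245 eV

Convert to Joules: E = 9.16302245 eV × (1.602177 × 10⁻¹⁹ J/eV) = 1.4681e-18 J

Using E = hf:
f = E/h = 1.4681e-18 J / (6.62607 × 10⁻³⁴ J·s)
f = 2.22e+15 Hz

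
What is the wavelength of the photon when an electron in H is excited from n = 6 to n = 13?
4168.524 nm

First, find the transition energy using E_n = -13.6057 / n² eV:
E_6 = -13.6057 / 6² = -0.377936111 eV
E_13 = -13.6057 / 13² = -0.080507101 eV

Photon energy: |ΔE| = |E_13 - E_6| = 0.297429010 eV

Convert to wavelength using E = hc/λ with hc = 1239.84 eV·nm:
λ = hc/E = 1239.84 eV·nm / 0.297429010 eV
λ = 4168.524 nm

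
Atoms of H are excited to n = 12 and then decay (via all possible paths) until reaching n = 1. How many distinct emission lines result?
66

The electron can occupy levels n = 1, 2, ..., 12 during de-excitation — that is m = 12 - 1 + 1 = 12 distinct levels.

The number of distinct spectral lines equals the number of ways to choose 2 of these m levels (each pair gives one possible emission transition):

Number of lines = m(m-1)/2 = 12×11/2 = 66

These correspond to all possible transitions between the 12 levels:
12 → 11, 12 → 10, 12 → 9, 12 → 8, 12 → 7, 12 → 6, 12 → 5, 12 → 4...

Each transition produces a photon with a unique energy (and thus wavelength). This count does not depend on Z.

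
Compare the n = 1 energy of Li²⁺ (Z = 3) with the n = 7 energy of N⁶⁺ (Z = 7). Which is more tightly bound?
Li²⁺ at n = 1 (E = -122.4513 eV)

Using E_n = -13.6057 Z² / n² eV:

Li²⁺ (Z = 3) at n = 1:
E = -13.6057 × 3² / 1² = -13.6057 × 9 / 1 = -122.4513000 eV

N⁶⁺ (Z = 7) at n = 7:
E = -13.6057 × 7² / 7² = -13.6057 × 49 / 49 = -13.6057000 eV

Since -122.4513000 eV < -13.6057000 eV,
Li²⁺ at n = 1 is more tightly bound (requires more energy to ionize).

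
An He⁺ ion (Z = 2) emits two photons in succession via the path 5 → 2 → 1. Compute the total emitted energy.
52.2459 eV

The energy levels of He⁺ are E_n = -13.6057 × 2² / n² eV.

First transition (5 → 2):
ΔE₁ = |E_2 - E_5|
ΔE₁ = |-13.6057000000 - (-2.1769120000)| = 11.4287880 eV

Second transition (2 → 1):
ΔE₂ = |E_1 - E_2|
ΔE₂ = |-54.4228000000 - (-13.6057000000)| = 40.8171000 eV

Total energy released:
E_total = ΔE₁ + ΔE₂ = 11.4287880 + 40.8171000 = 52.2459 eV

Note: This equals the direct transition 5 → 1: 52.2459 eV ✓
Energy is conserved regardless of the path taken.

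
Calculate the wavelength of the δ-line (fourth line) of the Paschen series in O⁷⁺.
15.6980 nm

The lines of a series are numbered from the longest wavelength (smallest ΔE) outward; the fourth line is the transition from n = n_f + 4 to n_f.
The Paschen series has all transitions ending at n_f = 3.

For O⁷⁺ (Z = 8), the fourth line (δ-line) is the jump from n = 7 to n = 3:
E_7 = -13.6057 × 8² / 7² = -17.770710 eV
E_3 = -13.6057 × 8² / 3² = -96.751644 eV
ΔE = E_7 - E_3 = 78.980934 eV

λ = hc/E = 1239.84 eV·nm / 78.980934 eV
λ = 15.6980 nm

This is the δ-line of the Paschen series in O⁷⁺.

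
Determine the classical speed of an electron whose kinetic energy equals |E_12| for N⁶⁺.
1.27615e+06 m/s (or 0.425679% of c)

The binding energy at n = 12 for N⁶⁺ is:
E_12 = -13.6057 × 7²/12² = -4.62971736 eV
|E_12| = 4.62971736 eV

Convert to Joules:
KE = 4.62971736 eV × (1.602177 × 10⁻¹⁹ J/eV) = 7.4176267e-19 J

Using KE = ½mv²:
v = √(2·KE/m_e)
v = √(2 × 7.4176267e-19 J / 9.10938 × 10⁻³¹ kg)
v = 1.27615e+06 m/s

This is approximately 0.425679% the speed of light.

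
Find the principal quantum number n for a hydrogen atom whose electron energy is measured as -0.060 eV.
n = 15

The exact energy levels follow E_n = -13.6057 eV / n².

The measured value (-0.060 eV) is reported to only 2 significant figures, so we must test candidate n values and see which one matches to that precision.

Candidate energies:
  n = 13:  E = -13.6057/13² = -0.08051 eV
  n = 14:  E = -13.6057/14² = -0.06942 eV
  n = 15:  E = -13.6057/15² = -0.06047 eV  ← matches
  n = 16:  E = -13.6057/16² = -0.05315 eV
  n = 17:  E = -13.6057/17² = -0.04708 eV

Checking against the measurement of -0.060 eV (2 sig figs), only n = 15 agrees:
E_15 = -0.06047 eV, which rounds to -0.060 eV ✓

Therefore n = 15.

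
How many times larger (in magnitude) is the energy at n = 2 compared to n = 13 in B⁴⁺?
42.25

Using E_n = -13.6057 Z² / n² eV with Z = 5:

E_2 = -13.6057 × 5² / 2² = -340.1425 / 4 = -85.03562500 eV
E_13 = -13.6057 × 5² / 13² = -340.1425 / 169 = -2.01267751 eV

The ratio is:
E_2/E_13 = (-85.03562500) / (-2.01267751)
E_2/E_13 = (-340.1425/4) / (-340.1425/169)
E_2/E_13 = 169/4
E_2/E_13 = 42.25
(Note: the Z² factors cancel in the ratio.)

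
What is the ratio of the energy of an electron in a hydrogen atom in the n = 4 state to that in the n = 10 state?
6.2500

Using E_n = -13.6057 Z² / n² eV with Z = 1:

E_4 = -13.6057 / 4² = -13.6057 / 16 = -0.8503562500 eV
E_10 = -13.6057 / 10² = -13.6057 / 100 = -0.1360570000 eV

The ratio is:
E_4/E_10 = (-0.8503562500) / (-0.1360570000)
E_4/E_10 = (-13.6057/16) / (-13.6057/100)
E_4/E_10 = 100/16
E_4/E_10 = 6.2500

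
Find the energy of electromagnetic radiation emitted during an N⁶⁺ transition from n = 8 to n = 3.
63.658614 eV

The energy levels are E_n = -13.6057 Z² eV / n².

Energy at n = 8: E_8 = -13.6057 × 7² / 8² = -10.416864063 eV
Energy at n = 3: E_3 = -13.6057 × 7² / 3² = -74.075477778 eV

For emission (electron falling to lower state), the photon energy is:
E_photon = E_8 - E_3 = |-10.416864063 - (-74.075477778)|
E_photon = 63.658614 eV

This energy is carried away by the emitted photon.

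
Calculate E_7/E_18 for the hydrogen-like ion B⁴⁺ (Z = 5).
6.612

Using E_n = -13.6057 Z² / n² eV with Z = 5:

E_7 = -13.6057 × 5² / 7² = -340.1425 / 49 = -6.941683673 eV
E_18 = -13.6057 × 5² / 18² = -340.1425 / 324 = -1.049822531 eV

The ratio is:
E_7/E_18 = (-6.941683673) / (-1.049822531)
E_7/E_18 = (-340.1425/49) / (-340.1425/324)
E_7/E_18 = 324/49
E_7/E_18 = 6.612
(Note: the Z² factors cancel in the ratio.)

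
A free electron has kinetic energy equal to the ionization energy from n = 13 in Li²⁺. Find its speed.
5.0485e+05 m/s (or 0.168% of c)

The binding energy at n = 13 for Li²⁺ is:
E_13 = -13.6057 × 3²/13² = -0.72456391 eV
|E_13| = 0.72456391 eV

Convert to Joules:
KE = 0.72456391 eV × (1.602177 × 10⁻¹⁹ J/eV) = 1.160880e-19 J

Using KE = ½mv²:
v = √(2·KE/m_e)
v = √(2 × 1.160880e-19 J / 9.10938 × 10⁻³¹ kg)
v = 5.0485e+05 m/s

This is approximately 0.168% the speed of light.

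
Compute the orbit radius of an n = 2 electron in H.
0.211671 nm (or 2.116709 Å)

The Bohr radius formula is:
r_n = n² a₀ / Z

where a₀ = 0.052917721 nm is the Bohr radius.

For H (Z = 1) at n = 2:
r_2 = 2² × 0.052917721 nm / 1
r_2 = 4 × 0.052917721 nm / 1
r_2 = 0.2116709 nm / 1
r_2 = 0.211671 nm

The electron orbits at approximately 0.211671 nm from the nucleus.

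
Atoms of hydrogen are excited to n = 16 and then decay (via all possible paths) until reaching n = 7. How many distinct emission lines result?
45

The electron can occupy levels n = 7, 8, ..., 16 during de-excitation — that is m = 16 - 7 + 1 = 10 distinct levels.

The number of distinct spectral lines equals the number of ways to choose 2 of these m levels (each pair gives one possible emission transition):

Number of lines = m(m-1)/2 = 10×9/2 = 45

These correspond to all possible transitions between the 10 levels:
16 → 15, 16 → 14, 16 → 13, 16 → 12, 16 → 11, 16 → 10, 16 → 9, 16 → 8...

Each transition produces a photon with a unique energy (and thus wavelength). This count does not depend on Z.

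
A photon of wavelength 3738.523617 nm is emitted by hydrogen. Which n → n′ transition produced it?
n = 8 → n = 5

First, find the photon energy from the wavelength (hc = 1239.84 eV·nm):
E = hc/λ = 1239.84 eV·nm / 3738.523617 nm = 0.33163894 eV

The energy levels of hydrogen satisfy E_n = -13.6057 / n² eV, so an emission n_i → n_f releases
ΔE = 13.6057 × (1/n_f² − 1/n_i²) eV.

Setting ΔE equal to the photon energy:
1/n_f² − 1/n_i² = 0.33163894 / 13.6057 = 0.024375000

Since 1/n_i² must be positive, we need 1/n_f² > 0.024375000, i.e. n_f ≤ 6. For each allowed n_f, solve n_i = (1/n_f² − 0.024375000)^(−1/2) and check whether it is a whole number:
  n_f = 1: 1/n_i² = 1.000000000 − 0.024375000 = 0.975625000 → n_i = 1.012  (not an integer) ✗
  n_f = 2: 1/n_i² = 0.250000000 − 0.024375000 = 0.225625000 → n_i = 2.105  (not an integer) ✗
  n_f = 3: 1/n_i² = 0.111111111 − 0.024375000 = 0.086736111 → n_i = 3.395  (not an integer) ✗
  n_f = 4: 1/n_i² = 0.062500000 − 0.024375000 = 0.038125000 → n_i = 5.121  (not an integer) ✗
  n_f = 5: 1/n_i² = 0.040000000 − 0.024375000 = 0.015625000 → n_i = 8.000  → integer, n_i = 8 ✓
  n_f = 6: 1/n_i² = 0.027777778 − 0.024375000 = 0.003402778 → n_i = 17.143  (not an integer) ✗

Only n_f = 5 gives an integer upper level, n_i = 8.

The transition is from n = 8 to n = 5 (emission).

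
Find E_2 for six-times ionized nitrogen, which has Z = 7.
-166.66983 eV

For hydrogen-like ions, the energy levels scale with Z²:
E_n = -13.6057 Z² / n² eV

For N⁶⁺ (Z = 7) at n = 2:
E_2 = -13.6057 × 7² / 2²
E_2 = -13.6057 × 49 / 4
E_2 = -666.6793 / 4
E_2 = -166.66983 eV

The energy is 49 times more negative than hydrogen at the same n due to the stronger nuclear charge.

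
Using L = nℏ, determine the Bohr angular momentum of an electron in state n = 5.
5.273e-34 J·s (or 5ℏ)

In the Bohr model, angular momentum is quantized:
L = nℏ

where ℏ = h/(2π) = 1.05457e-34 J·s

For n = 5:
L = 5 × 1.05457e-34 J·s
L = 5.273e-34 J·s

This can also be written as L = 5ℏ.
The angular momentum is an integer multiple of the reduced Planck constant.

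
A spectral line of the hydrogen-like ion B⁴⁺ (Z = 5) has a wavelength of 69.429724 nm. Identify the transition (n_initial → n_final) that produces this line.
n = 10 → n = 4

First, find the photon energy from the wavelength (hc = 1239.84 eV·nm):
E = hc/λ = 1239.84 eV·nm / 69.429724 nm = 17.857481 eV

The energy levels of B⁴⁺ satisfy E_n = -13.6057 × 5² / n² eV, so an emission n_i → n_f releases
ΔE = 13.6057 × 5² × (1/n_f² − 1/n_i²) eV.

Setting ΔE equal to the photon energy:
1/n_f² − 1/n_i² = 17.857481 / (13.6057 × 5²) = 0.052499999

Since 1/n_i² must be positive, we need 1/n_f² > 0.052499999, i.e. n_f ≤ 4. For each allowed n_f, solve n_i = (1/n_f² − 0.052499999)^(−1/2) and check whether it is a whole number:
  n_f = 1: 1/n_i² = 1.000000000 − 0.052499999 = 0.947500001 → n_i = 1.027  (not an integer) ✗
  n_f = 2: 1/n_i² = 0.250000000 − 0.052499999 = 0.197500001 → n_i = 2.250  (not an integer) ✗
  n_f = 3: 1/n_i² = 0.111111111 − 0.052499999 = 0.058611112 → n_i = 4.131  (not an integer) ✗
  n_f = 4: 1/n_i² = 0.062500000 − 0.052499999 = 0.010000001 → n_i = 10.000  → integer, n_i = 10 ✓

Only n_f = 4 gives an integer upper level, n_i = 10.

The transition is from n = 10 to n = 4 (emission).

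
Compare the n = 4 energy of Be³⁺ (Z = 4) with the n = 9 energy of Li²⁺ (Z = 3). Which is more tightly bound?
Be³⁺ at n = 4 (E = -13.61 eV)

Using E_n = -13.6057 Z² / n² eV:

Be³⁺ (Z = 4) at n = 4:
E = -13.6057 × 4² / 4² = -13.6057 × 16 / 16 = -13.60570 eV

Li²⁺ (Z = 3) at n = 9:
E = -13.6057 × 3² / 9² = -13.6057 × 9 / 81 = -1.51174 eV

Since -13.60570 eV < -1.51174 eV,
Be³⁺ at n = 4 is more tightly bound (requires more energy to ionize).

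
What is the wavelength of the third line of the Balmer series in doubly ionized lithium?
48.22 nm

The lines of a series are numbered from the longest wavelength (smallest ΔE) outward; the third line is the transition from n = n_f + 3 to n_f.
The Balmer series has all transitions ending at n_f = 2.

For Li²⁺ (Z = 3), the third line (γ-line) is the jump from n = 5 to n = 2:
E_5 = -13.6057 × 3² / 5² = -4.8981 eV
E_2 = -13.6057 × 3² / 2² = -30.6128 eV
ΔE = E_5 - E_2 = 25.7147 eV

λ = hc/E = 1239.84 eV·nm / 25.7147 eV
λ = 48.22 nm

This is the γ-line of the Balmer series in Li²⁺.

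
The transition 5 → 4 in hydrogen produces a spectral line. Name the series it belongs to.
Brackett series

The spectral series in hydrogen are named based on the final (lower) energy level:
- Lyman series: n_final = 1 (ultraviolet)
- Balmer series: n_final = 2 (visible/near-UV)
- Paschen series: n_final = 3 (infrared)
- Brackett series: n_final = 4 (infrared)
- Pfund series: n_final = 5 (far infrared)

Since this transition ends at n = 4, it belongs to the Brackett series.

For reference, this 5 → 4 line has photon energy
ΔE = 13.6057 eV × (1/4² - 1/5²) = 0.30612825 eV,
corresponding to wavelength λ = hc/ΔE = 1239.84 eV·nm / 0.30612825 eV = 4050.07 nm in the infrared region.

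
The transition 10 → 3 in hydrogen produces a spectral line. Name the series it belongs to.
Paschen series

The spectral series in hydrogen are named based on the final (lower) energy level:
- Lyman series: n_final = 1 (ultraviolet)
- Balmer series: n_final = 2 (visible/near-UV)
- Paschen series: n_final = 3 (infrared)
- Brackett series: n_final = 4 (infrared)
- Pfund series: n_final = 5 (far infrared)

Since this transition ends at n = 3, it belongs to the Paschen series.

For reference, this 10 → 3 line has photon energy
ΔE = 13.6057 eV × (1/3² - 1/10²) = 1.37568744 eV,
corresponding to wavelength λ = hc/ΔE = 1239.84 eV·nm / 1.37568744 eV = 901.2512 nm in the infrared region.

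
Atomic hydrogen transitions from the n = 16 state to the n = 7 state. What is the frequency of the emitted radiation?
5.4289e+13 Hz

First, find the transition energy:
E_16 = -13.6057 / 16² = -0.05314727 eV
E_7 = -13.6057 / 7² = -0.27766735 eV
|ΔE| = |E_7 - E_16| = 0.22452008 eV

Convert to Joules: E = 0.22452008 eV × (1.602177 × 10⁻¹⁹ J/eV) = 3.597209e-20 J

Using E = hf:
f = E/h = 3.597209e-20 J / (6.62607 × 10⁻³⁴ J·s)
f = 5.4289e+13 Hz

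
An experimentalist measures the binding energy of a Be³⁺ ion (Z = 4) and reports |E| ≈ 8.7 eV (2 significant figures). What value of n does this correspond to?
n = 5

The exact energy levels follow E_n = -13.6057 Z² / n² eV with Z = 4.

The measured value (-8.7 eV) is reported to only 2 significant figures, so we must test candidate n values and see which one matches to that precision.

Candidate energies:
  n = 3:  E = -13.6057 × 4² / 3² = -24.18791 eV
  n = 4:  E = -13.6057 × 4² / 4² = -13.60570 eV
  n = 5:  E = -13.6057 × 4² / 5² = -8.70765 eV  ← matches
  n = 6:  E = -13.6057 × 4² / 6² = -6.04698 eV
  n = 7:  E = -13.6057 × 4² / 7² = -4.44268 eV

Checking against the measurement of -8.7 eV (2 sig figs), only n = 5 agrees:
E_5 = -8.70765 eV, which rounds to -8.7 eV ✓

Therefore n = 5.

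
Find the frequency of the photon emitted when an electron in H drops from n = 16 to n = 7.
5.42887e+13 Hz

First, find the transition energy:
E_16 = -13.6057 / 16² = -0.053147266 eV
E_7 = -13.6057 / 7² = -0.277667347 eV
|ΔE| = |E_7 - E_16| = 0.224520081 eV

Convert to Joules: E = 0.224520081 eV × (1.602177 × 10⁻¹⁹ J/eV) = 3.5972091e-20 J

Using E = hf:
f = E/h = 3.5972091e-20 J / (6.62607 × 10⁻³⁴ J·s)
f = 5.42887e+13 Hz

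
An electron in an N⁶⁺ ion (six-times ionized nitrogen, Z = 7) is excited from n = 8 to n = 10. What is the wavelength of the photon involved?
330.62 nm

First, find the transition energy using E_n = -13.6057 Z² / n² eV:
E_8 = -13.6057 × 7² / 8² = -10.416864 eV
E_10 = -13.6057 × 7² / 10² = -6.666793 eV

Photon energy: |ΔE| = |E_10 - E_8| = 3.750071 eV

Convert to wavelength using E = hc/λ with hc = 1239.84 eV·nm:
λ = hc/E = 1239.84 eV·nm / 3.750071 eV
λ = 330.62 nm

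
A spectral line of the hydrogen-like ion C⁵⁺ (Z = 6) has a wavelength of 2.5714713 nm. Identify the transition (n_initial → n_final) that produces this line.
n = 8 → n = 1

First, find the photon energy from the wavelength (hc = 1239.84 eV·nm):
E = hc/λ = 1239.84 eV·nm / 2.5714713 nm = 482.15199 eV

The energy levels of C⁵⁺ satisfy E_n = -13.6057 × 6² / n² eV, so an emission n_i → n_f releases
ΔE = 13.6057 × 6² × (1/n_f² − 1/n_i²) eV.

Setting ΔE equal to the photon energy:
1/n_f² − 1/n_i² = 482.15199 / (13.6057 × 6²) = 0.98437499

Since 1/n_i² must be positive, we need 1/n_f² > 0.98437499, i.e. n_f ≤ 1. For each allowed n_f, solve n_i = (1/n_f² − 0.98437499)^(−1/2) and check whether it is a whole number:
  n_f = 1: 1/n_i² = 1.00000000 − 0.98437499 = 0.01562501 → n_i = 8.000  → integer, n_i = 8 ✓

Only n_f = 1 gives an integer upper level, n_i = 8.

The transition is from n = 8 to n = 1 (emission).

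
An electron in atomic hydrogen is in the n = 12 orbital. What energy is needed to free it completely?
0.09448 eV

The ionization energy is the energy needed to remove the electron completely (n → ∞).

For hydrogen, E_n = -13.6057 eV / n².

At n = 12: E_12 = -13.6057 / 12² = -0.09448403 eV
At n = ∞: E_∞ = 0 eV

Ionization energy = E_∞ - E_12 = 0 - (-0.09448403) = 0.09448403 eV
Ionization energy ≈ 0.09448 eV

This is also called the binding energy of the electron in state n = 12.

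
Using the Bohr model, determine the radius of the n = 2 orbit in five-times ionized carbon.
0.0353 nm (or 0.3528 Å)

The Bohr radius formula is:
r_n = n² a₀ / Z

where a₀ = 0.0529177 nm is the Bohr radius.

For C⁵⁺ (Z = 6) at n = 2:
r_2 = 2² × 0.0529177 nm / 6
r_2 = 4 × 0.0529177 nm / 6
r_2 = 0.21167 nm / 6
r_2 = 0.0353 nm

The electron orbits at approximately 0.0353 nm from the nucleus.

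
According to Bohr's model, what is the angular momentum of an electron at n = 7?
7.382e-34 J·s (or 7ℏ)

In the Bohr model, angular momentum is quantized:
L = nℏ

where ℏ = h/(2π) = 1.05457e-34 J·s

For n = 7:
L = 7 × 1.05457e-34 J·s
L = 7.382e-34 J·s

This can also be written as L = 7ℏ.
The angular momentum is an integer multiple of the reduced Planck constant.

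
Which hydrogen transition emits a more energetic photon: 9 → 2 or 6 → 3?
9 → 2

Calculate the energy for each transition:

Transition 9 → 2:
ΔE₁ = |E_2 - E_9| = |-13.6057/2² - (-13.6057/9²)|
ΔE₁ = |-3.401425000000 - (-0.167971604938)| = 3.233453395 eV

Transition 6 → 3:
ΔE₂ = |E_3 - E_6| = |-13.6057/3² - (-13.6057/6²)|
ΔE₂ = |-1.511744444444 - (-0.377936111111)| = 1.133808333 eV

Since 3.233453395 eV > 1.133808333 eV, the transition 9 → 2 emits the more energetic photon.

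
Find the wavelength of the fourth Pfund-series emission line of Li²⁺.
366.13 nm

The lines of a series are numbered from the longest wavelength (smallest ΔE) outward; the fourth line is the transition from n = n_f + 4 to n_f.
The Pfund series has all transitions ending at n_f = 5.

For Li²⁺ (Z = 3), the fourth line (δ-line) is the jump from n = 9 to n = 5:
E_9 = -13.6057 × 3² / 9² = -1.511744 eV
E_5 = -13.6057 × 3² / 5² = -4.898052 eV
ΔE = E_9 - E_5 = 3.386308 eV

λ = hc/E = 1239.84 eV·nm / 3.386308 eV
λ = 366.13 nm

This is the δ-line of the Pfund series in Li²⁺.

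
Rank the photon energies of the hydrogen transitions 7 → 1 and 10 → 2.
7 → 1

Calculate the energy for each transition:

Transition 7 → 1:
ΔE₁ = |E_1 - E_7| = |-13.6057/1² - (-13.6057/7²)|
ΔE₁ = |-13.60570000000 - (-0.27766734694)| = 13.32803265 eV

Transition 10 → 2:
ΔE₂ = |E_2 - E_10| = |-13.6057/2² - (-13.6057/10²)|
ΔE₂ = |-3.40142500000 - (-0.13605700000)| = 3.26536800 eV

Since 13.32803265 eV > 3.26536800 eV, the transition 7 → 1 emits the more energetic photon.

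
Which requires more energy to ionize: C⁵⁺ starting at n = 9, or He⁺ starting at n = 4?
C⁵⁺ at n = 9 (E = -6.05 eV)

Using E_n = -13.6057 Z² / n² eV:

C⁵⁺ (Z = 6) at n = 9:
E = -13.6057 × 6² / 9² = -13.6057 × 36 / 81 = -6.04698 eV

He⁺ (Z = 2) at n = 4:
E = -13.6057 × 2² / 4² = -13.6057 × 4 / 16 = -3.40143 eV

Since -6.04698 eV < -3.40143 eV,
C⁵⁺ at n = 9 is more tightly bound (requires more energy to ionize).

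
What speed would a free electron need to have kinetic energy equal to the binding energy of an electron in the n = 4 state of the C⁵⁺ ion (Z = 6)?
3.28154e+06 m/s (or 1.09% of c)

The binding energy at n = 4 for C⁵⁺ is:
E_4 = -13.6057 × 6²/4² = -30.6128250 eV
|E_4| = 30.6128250 eV

Convert to Joules:
KE = 30.6128250 eV × (1.602177 × 10⁻¹⁹ J/eV) = 4.9047164e-18 J

Using KE = ½mv²:
v = √(2·KE/m_e)
v = √(2 × 4.9047164e-18 J / 9.10938 × 10⁻³¹ kg)
v = 3.28154e+06 m/s

This is approximately 1.09% the speed of light.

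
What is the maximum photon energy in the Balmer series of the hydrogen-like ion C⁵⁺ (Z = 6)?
122.451 eV

The series limit corresponds to the transition from n = ∞ to n = 2.
This is the highest energy (shortest wavelength) transition in the Balmer series.

E_∞ = 0 eV
E_2 = -13.6057 × 6² / 2² = -122.451 eV

Energy at series limit:
ΔE = E_∞ - E_2 = 0 - (-122.451) = 122.451 eV

This energy equals the ionization energy from the n = 2 state of C⁵⁺.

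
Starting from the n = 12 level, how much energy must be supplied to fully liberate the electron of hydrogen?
0.0945 eV

The ionization energy is the energy needed to remove the electron completely (n → ∞).

For hydrogen, E_n = -13.6057 eV / n².

At n = 12: E_12 = -13.6057 / 12² = -0.0944840 eV
At n = ∞: E_∞ = 0 eV

Ionization energy = E_∞ - E_12 = 0 - (-0.0944840) = 0.0944840 eV
Ionization energy ≈ 0.0945 eV

This is also called the binding energy of the electron in state n = 12.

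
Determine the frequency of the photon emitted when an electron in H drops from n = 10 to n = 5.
9.86953e+13 Hz

First, find the transition energy:
E_10 = -13.6057 / 10² = -0.136057000 eV
E_5 = -13.6057 / 5² = -0.544228000 eV
|ΔE| = |E_5 - E_10| = 0.408171000 eV

Convert to Joules: E = 0.408171000 eV × (1.602177 × 10⁻¹⁹ J/eV) = 6.5396219e-20 J

Using E = hf:
f = E/h = 6.5396219e-20 J / (6.62607 × 10⁻³⁴ J·s)
f = 9.86953e+13 Hz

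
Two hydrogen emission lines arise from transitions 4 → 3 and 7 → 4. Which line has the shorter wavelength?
4 → 3

Calculate the energy for each transition:

Transition 4 → 3:
ΔE₁ = |E_3 - E_4| = |-13.6057/3² - (-13.6057/4²)|
ΔE₁ = |-1.51174444 - (-0.85035625)| = 0.66139 eV

Transition 7 → 4:
ΔE₂ = |E_4 - E_7| = |-13.6057/4² - (-13.6057/7²)|
ΔE₂ = |-0.85035625 - (-0.27766735)| = 0.57269 eV

Since 0.66139 eV > 0.57269 eV, the transition 4 → 3 emits the more energetic photon.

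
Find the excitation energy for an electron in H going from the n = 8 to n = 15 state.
0.152119 eV

The energy levels of a hydrogen-like atom are E_n = -13.6057 eV / n².

Energy at n = 8: E_8 = -13.6057 / 8² = -0.212589063 eV
Energy at n = 15: E_15 = -13.6057 / 15² = -0.060469778 eV

The excitation energy is the difference:
ΔE = E_15 - E_8
ΔE = -0.060469778 - (-0.212589063)
ΔE = 0.152119 eV

Since this is positive, energy must be absorbed (photon absorption).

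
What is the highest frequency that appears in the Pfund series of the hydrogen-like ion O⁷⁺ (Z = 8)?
8.42e+15 Hz

The series limit corresponds to the transition from n = ∞ to n = 5.
This is the highest energy (shortest wavelength) transition in the Pfund series.

E_∞ = 0 eV
E_5 = -13.6057 × 8² / 5² = -34.8305920 eV

Energy at series limit:
ΔE = E_∞ - E_5 = 0 - (-34.8305920) = 34.8305920 eV
E = 34.8305920 eV × (1.602177 × 10⁻¹⁹ J/eV) = 5.5805e-18 J
f = E/h = 5.5805e-18 J / (6.62607 × 10⁻³⁴ J·s) = 8.42e+15 Hz

This energy equals the ionization energy from the n = 5 state of O⁷⁺.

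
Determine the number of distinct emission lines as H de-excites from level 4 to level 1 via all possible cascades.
6

The electron can occupy levels n = 1, 2, ..., 4 during de-excitation — that is m = 4 - 1 + 1 = 4 distinct levels.

The number of distinct spectral lines equals the number of ways to choose 2 of these m levels (each pair gives one possible emission transition):

Number of lines = m(m-1)/2 = 4×3/2 = 6

These correspond to all possible transitions between the 4 levels:
4 → 3, 4 → 2, 4 → 1, 3 → 2, 3 → 1, 2 → 1

Each transition produces a photon with a unique energy (and thus wavelength). This count does not depend on Z.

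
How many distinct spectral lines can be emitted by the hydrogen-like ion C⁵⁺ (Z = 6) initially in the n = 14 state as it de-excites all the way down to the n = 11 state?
6

The electron can occupy levels n = 11, 12, ..., 14 during de-excitation — that is m = 14 - 11 + 1 = 4 distinct levels.

The number of distinct spectral lines equals the number of ways to choose 2 of these m levels (each pair gives one possible emission transition):

Number of lines = m(m-1)/2 = 4×3/2 = 6

These correspond to all possible transitions between the 4 levels:
14 → 13, 14 → 12, 14 → 11, 13 → 12, 13 → 11, 12 → 11

Each transition produces a photon with a unique energy (and thus wavelength). This count does not depend on Z.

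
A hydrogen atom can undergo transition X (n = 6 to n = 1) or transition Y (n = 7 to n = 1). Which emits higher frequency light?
7 → 1

Calculate the energy for each transition:

Transition 6 → 1:
ΔE₁ = |E_1 - E_6| = |-13.6057/1² - (-13.6057/6²)|
ΔE₁ = |-13.60570000000 - (-0.37793611111)| = 13.22776389 eV

Transition 7 → 1:
ΔE₂ = |E_1 - E_7| = |-13.6057/1² - (-13.6057/7²)|
ΔE₂ = |-13.60570000000 - (-0.27766734694)| = 13.32803265 eV

Since 13.32803265 eV > 13.22776389 eV, the transition 7 → 1 emits the more energetic photon.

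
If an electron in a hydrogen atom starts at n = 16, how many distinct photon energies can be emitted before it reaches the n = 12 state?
10

The electron can occupy levels n = 12, 13, ..., 16 during de-excitation — that is m = 16 - 12 + 1 = 5 distinct levels.

The number of distinct spectral lines equals the number of ways to choose 2 of these m levels (each pair gives one possible emission transition):

Number of lines = m(m-1)/2 = 5×4/2 = 10

These correspond to all possible transitions between the 5 levels:
16 → 15, 16 → 14, 16 → 13, 16 → 12, 15 → 14, 15 → 13, 15 → 12, 14 → 13...

Each transition produces a photon with a unique energy (and thus wavelength). This count does not depend on Z.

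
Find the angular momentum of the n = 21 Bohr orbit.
2.21460e-33 J·s (or 21ℏ)

In the Bohr model, angular momentum is quantized:
L = nℏ

where ℏ = h/(2π) = 1.0545718e-34 J·s

For n = 21:
L = 21 × 1.0545718e-34 J·s
L = 2.21460e-33 J·s

This can also be written as L = 21ℏ.
The angular momentum is an integer multiple of the reduced Planck constant.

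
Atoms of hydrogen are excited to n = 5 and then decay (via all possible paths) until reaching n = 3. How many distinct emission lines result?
3

The electron can occupy levels n = 3, 4, ..., 5 during de-excitation — that is m = 5 - 3 + 1 = 3 distinct levels.

The number of distinct spectral lines equals the number of ways to choose 2 of these m levels (each pair gives one possible emission transition):

Number of lines = m(m-1)/2 = 3×2/2 = 3

These correspond to all possible transitions between the 3 levels:
5 → 4, 5 → 3, 4 → 3

Each transition produces a photon with a unique energy (and thus wavelength). This count does not depend on Z.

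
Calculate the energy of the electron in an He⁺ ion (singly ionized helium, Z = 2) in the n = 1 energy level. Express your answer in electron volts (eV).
-54.4228 eV

The energy levels of a hydrogen-like atom are given by:
E_n = -13.6057 Z² / n² eV  (with Z = 2 for He⁺)

For n = 1:
E_1 = -13.6057 × 2² / 1²
E_1 = -13.6057 × 4 / 1
E_1 = -54.4228 eV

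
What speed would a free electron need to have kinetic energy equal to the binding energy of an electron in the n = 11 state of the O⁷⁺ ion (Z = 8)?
1.5910e+06 m/s (or 0.53072% of c)

The binding energy at n = 11 for O⁷⁺ is:
E_11 = -13.6057 × 8²/11² = -7.1964033 eV
|E_11| = 7.1964033 eV

Convert to Joules:
KE = 7.1964033 eV × (1.602177 × 10⁻¹⁹ J/eV) = 1.152991e-18 J

Using KE = ½mv²:
v = √(2·KE/m_e)
v = √(2 × 1.152991e-18 J / 9.10938 × 10⁻³¹ kg)
v = 1.5910e+06 m/s

This is approximately 0.53072% the speed of light.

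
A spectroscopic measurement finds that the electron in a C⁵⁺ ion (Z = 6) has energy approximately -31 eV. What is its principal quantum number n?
n = 4

The exact energy levels follow E_n = -13.6057 Z² / n² eV with Z = 6.

The measured value (-31 eV) is reported to only 2 significant figures, so we must test candidate n values and see which one matches to that precision.

Candidate energies:
  n = 2:  E = -13.6057 × 6² / 2² = -122.45130 eV
  n = 3:  E = -13.6057 × 6² / 3² = -54.42280 eV
  n = 4:  E = -13.6057 × 6² / 4² = -30.61283 eV  ← matches
  n = 5:  E = -13.6057 × 6² / 5² = -19.59221 eV
  n = 6:  E = -13.6057 × 6² / 6² = -13.60570 eV

Checking against the measurement of -31 eV (2 sig figs), only n = 4 agrees:
E_4 = -30.61283 eV, which rounds to -31 eV ✓

Therefore n = 4.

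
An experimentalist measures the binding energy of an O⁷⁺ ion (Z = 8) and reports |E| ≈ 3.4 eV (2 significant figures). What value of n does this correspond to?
n = 16

The exact energy levels follow E_n = -13.6057 Z² / n² eV with Z = 8.

The measured value (-3.4 eV) is reported to only 2 significant figures, so we must test candidate n values and see which one matches to that precision.

Candidate energies:
  n = 14:  E = -13.6057 × 8² / 14² = -4.44268 eV
  n = 15:  E = -13.6057 × 8² / 15² = -3.87007 eV
  n = 16:  E = -13.6057 × 8² / 16² = -3.40143 eV  ← matches
  n = 17:  E = -13.6057 × 8² / 17² = -3.01303 eV
  n = 18:  E = -13.6057 × 8² / 18² = -2.68755 eV

Checking against the measurement of -3.4 eV (2 sig figs), only n = 16 agrees:
E_16 = -3.40143 eV, which rounds to -3.4 eV ✓

Therefore n = 16.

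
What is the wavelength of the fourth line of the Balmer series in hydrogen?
410.069309 nm

The lines of a series are numbered from the longest wavelength (smallest ΔE) outward; the fourth line is the transition from n = n_f + 4 to n_f.
The Balmer series has all transitions ending at n_f = 2.

For H, the fourth line (δ-line) is the jump from n = 6 to n = 2:
E_6 = -13.6057 / 6² = -0.3779361111 eV
E_2 = -13.6057 / 2² = -3.4014250000 eV
ΔE = E_6 - E_2 = 3.0234888889 eV

λ = hc/E = 1239.84 eV·nm / 3.0234888889 eV
λ = 410.069309 nm

This is the δ-line of the Balmer series in H.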